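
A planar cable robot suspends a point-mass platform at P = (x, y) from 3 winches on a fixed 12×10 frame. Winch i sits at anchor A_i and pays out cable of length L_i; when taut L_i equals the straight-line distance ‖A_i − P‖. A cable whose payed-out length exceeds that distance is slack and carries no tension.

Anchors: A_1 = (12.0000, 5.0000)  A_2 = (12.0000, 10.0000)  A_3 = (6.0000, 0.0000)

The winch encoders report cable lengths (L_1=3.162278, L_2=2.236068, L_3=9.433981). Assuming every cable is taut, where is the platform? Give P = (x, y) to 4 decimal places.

(11.0000, 8.0000)

each cable: (A_i−P)·(A_i−P) = L_i²; let k_i = ‖A_i‖²−L_i²
k_1 = 144.0000+25.0000−10.0000 = 159.0000
row 1: 0.0000x − 10.0000y = -80.0000  (k_2=239.0000)
row 2: 12.0000x + 10.0000y = 212.0000  (k_3=-53.0000)
Cramer on rows 1–2 → x = 11.0000, y = 8.0000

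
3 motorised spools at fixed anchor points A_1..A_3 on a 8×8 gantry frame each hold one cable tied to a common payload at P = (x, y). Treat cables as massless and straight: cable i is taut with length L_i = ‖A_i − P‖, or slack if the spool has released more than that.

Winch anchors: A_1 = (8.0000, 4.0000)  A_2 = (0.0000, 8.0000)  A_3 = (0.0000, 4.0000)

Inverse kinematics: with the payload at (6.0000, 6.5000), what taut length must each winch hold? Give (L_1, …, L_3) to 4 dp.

(3.2016, 6.1847, 6.5000)

cable 1: Δx=2.0000, Δy=-2.5000; L_1 = √(Δx²+Δy²) = 3.2016
cable 2: Δx=-6.0000, Δy=1.5000; L_2 = √(Δx²+Δy²) = 6.1847
cable 3: Δx=-6.0000, Δy=-2.5000; L_3 = √(Δx²+Δy²) = 6.5000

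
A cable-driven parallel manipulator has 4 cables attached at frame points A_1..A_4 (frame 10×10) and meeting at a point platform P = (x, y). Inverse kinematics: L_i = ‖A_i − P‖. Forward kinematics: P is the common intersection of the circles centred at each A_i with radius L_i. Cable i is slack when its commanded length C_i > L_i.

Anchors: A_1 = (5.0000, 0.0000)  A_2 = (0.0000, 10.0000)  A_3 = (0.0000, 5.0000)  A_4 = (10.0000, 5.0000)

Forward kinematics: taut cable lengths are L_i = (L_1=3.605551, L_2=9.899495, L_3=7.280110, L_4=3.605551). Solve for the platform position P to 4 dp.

circle eqns → linear via eq_j − eq_1; set k_j = A_j·A_j − L_j²
k_1 = 25.0000+0.0000−13.0000 = 12.0000
10.0000·x − 20.0000·y = k_1−k_2 = 10.0000
10.0000·x − 10.0000·y = k_1−k_3 = 40.0000
-10.0000·x − 10.0000·y = k_1−k_4 = -100.0000
solve first two rows → x=7.0000, y=3.0000
check cable 4: ‖A_4−P‖² = 13.0000 ≈ L_4² = 13.0000 ✓

(7.0000, 3.0000)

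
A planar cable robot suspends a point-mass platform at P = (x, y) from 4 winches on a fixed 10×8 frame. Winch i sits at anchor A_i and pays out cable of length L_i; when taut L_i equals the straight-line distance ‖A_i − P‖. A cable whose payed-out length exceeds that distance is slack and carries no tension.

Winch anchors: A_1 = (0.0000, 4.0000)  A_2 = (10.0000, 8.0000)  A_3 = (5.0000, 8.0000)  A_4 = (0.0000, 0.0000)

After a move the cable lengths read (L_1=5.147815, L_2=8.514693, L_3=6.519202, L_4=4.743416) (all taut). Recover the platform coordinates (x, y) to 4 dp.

(4.5000, 1.5000)

expand ‖A_i−P‖²=L_i² and subtract eq 1 (k_i ≔ ‖A_i‖²−L_i²)
k_1 = 0.0000+16.0000−26.5000 = -10.5000
eq1−eq2 → [-20.0000  -8.0000]·P = -102.0000
eq1−eq3 → [-10.0000  -8.0000]·P = -57.0000
eq1−eq4 → [0.0000  8.0000]·P = 12.0000
2×2 solve → P = (4.5000, 1.5000)
check cable 4: ‖A_4−P‖² = 22.5000 ≈ L_4² = 22.5000 ✓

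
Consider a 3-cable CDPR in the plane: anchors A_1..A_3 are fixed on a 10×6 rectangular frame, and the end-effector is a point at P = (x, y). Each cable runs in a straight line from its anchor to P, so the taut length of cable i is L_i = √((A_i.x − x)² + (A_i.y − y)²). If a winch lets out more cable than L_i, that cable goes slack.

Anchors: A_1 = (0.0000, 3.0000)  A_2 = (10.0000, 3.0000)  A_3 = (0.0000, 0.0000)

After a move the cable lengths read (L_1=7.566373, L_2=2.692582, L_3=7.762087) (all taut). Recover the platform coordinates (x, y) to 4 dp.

expand ‖A_i−P‖²=L_i² and subtract eq 1 (q_i ≔ ‖A_i‖²−L_i²)
q_1 = 0.0000+9.0000−57.2500 = -48.2500
eq1−eq2 → [-20.0000  0.0000]·P = -150.0000
eq1−eq3 → [0.0000  6.0000]·P = 12.0000
2×2 solve → P = (7.5000, 2.0000)

(7.5000, 2.0000)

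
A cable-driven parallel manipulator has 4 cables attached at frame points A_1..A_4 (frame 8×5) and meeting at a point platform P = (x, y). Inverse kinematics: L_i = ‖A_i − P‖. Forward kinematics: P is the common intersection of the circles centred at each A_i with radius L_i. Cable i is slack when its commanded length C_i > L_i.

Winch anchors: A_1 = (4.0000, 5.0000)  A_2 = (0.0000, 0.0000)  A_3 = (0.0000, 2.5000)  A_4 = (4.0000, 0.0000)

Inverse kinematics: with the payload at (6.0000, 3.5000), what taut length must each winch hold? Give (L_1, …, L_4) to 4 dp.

cable 1: Δx=-2.0000, Δy=1.5000; L_1 = √(Δx²+Δy²) = 2.5000
cable 2: Δx=-6.0000, Δy=-3.5000; L_2 = √(Δx²+Δy²) = 6.9462
cable 3: Δx=-6.0000, Δy=-1.0000; L_3 = √(Δx²+Δy²) = 6.0828
cable 4: Δx=-2.0000, Δy=-3.5000; L_4 = √(Δx²+Δy²) = 4.0311

(2.5000, 6.9462, 6.0828, 4.0311)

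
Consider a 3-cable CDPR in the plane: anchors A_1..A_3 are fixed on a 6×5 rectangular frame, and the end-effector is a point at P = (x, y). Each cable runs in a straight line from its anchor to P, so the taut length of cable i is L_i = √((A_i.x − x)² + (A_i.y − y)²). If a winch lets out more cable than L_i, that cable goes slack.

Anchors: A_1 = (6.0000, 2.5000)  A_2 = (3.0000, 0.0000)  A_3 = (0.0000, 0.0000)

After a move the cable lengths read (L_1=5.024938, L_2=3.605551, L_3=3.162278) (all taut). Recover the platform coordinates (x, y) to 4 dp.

(1.0000, 3.0000)

expand ‖A_i−P‖²=L_i² and subtract eq 1 (k_i ≔ ‖A_i‖²−L_i²)
k_1 = 36.0000+6.2500−25.2500 = 17.0000
eq1−eq2 → [6.0000  5.0000]·P = 21.0000
eq1−eq3 → [12.0000  5.0000]·P = 27.0000
2×2 solve → P = (1.0000, 3.0000)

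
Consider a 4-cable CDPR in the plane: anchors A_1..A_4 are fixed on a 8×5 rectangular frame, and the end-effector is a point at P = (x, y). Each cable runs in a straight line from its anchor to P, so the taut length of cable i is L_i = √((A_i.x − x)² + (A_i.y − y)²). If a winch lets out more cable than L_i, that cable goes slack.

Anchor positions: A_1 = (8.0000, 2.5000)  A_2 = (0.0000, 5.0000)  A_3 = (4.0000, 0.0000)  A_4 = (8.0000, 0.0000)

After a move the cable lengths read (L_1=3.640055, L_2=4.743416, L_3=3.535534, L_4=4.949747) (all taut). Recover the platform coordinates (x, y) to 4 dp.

(4.5000, 3.5000)

circle eqns → linear via eq_j − eq_1; set k_j = A_j·A_j − L_j²
k_1 = 64.0000+6.2500−13.2500 = 57.0000
16.0000·x − 5.0000·y = k_1−k_2 = 54.5000
8.0000·x + 5.0000·y = k_1−k_3 = 53.5000
0.0000·x + 5.0000·y = k_1−k_4 = 17.5000
solve first two rows → x=4.5000, y=3.5000
check cable 4: ‖A_4−P‖² = 24.5000 ≈ L_4² = 24.5000 ✓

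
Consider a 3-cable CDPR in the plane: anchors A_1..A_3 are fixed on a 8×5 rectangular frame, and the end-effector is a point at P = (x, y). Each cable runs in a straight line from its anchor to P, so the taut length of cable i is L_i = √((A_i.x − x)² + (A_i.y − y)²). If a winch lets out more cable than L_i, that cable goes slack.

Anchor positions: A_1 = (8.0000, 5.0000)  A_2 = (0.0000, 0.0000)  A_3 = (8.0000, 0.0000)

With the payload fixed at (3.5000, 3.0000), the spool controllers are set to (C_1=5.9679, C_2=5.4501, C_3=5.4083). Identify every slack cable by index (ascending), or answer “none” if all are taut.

cable 1: L_1 = ‖A_1−P‖ = 4.9244;  C_1 = 5.9679 → slack
cable 2: L_2 = ‖A_2−P‖ = 4.6098;  C_2 = 5.4501 → slack
cable 3: L_3 = ‖A_3−P‖ = 5.4083;  C_3 = 5.4083 → taut

1, 2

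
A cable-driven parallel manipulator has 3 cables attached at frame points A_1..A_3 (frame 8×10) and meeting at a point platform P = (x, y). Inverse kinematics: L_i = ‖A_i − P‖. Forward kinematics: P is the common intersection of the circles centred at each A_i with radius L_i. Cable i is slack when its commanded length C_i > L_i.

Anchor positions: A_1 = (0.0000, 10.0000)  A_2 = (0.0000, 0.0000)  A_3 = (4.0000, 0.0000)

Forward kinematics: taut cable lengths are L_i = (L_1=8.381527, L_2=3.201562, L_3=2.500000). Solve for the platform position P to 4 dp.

circle eqns → linear via eq_j − eq_1; set k_j = A_j·A_j − L_j²
k_1 = 0.0000+100.0000−70.2500 = 29.7500
0.0000·x + 20.0000·y = k_1−k_2 = 40.0000
-8.0000·x + 20.0000·y = k_1−k_3 = 20.0000
solve first two rows → x=2.5000, y=2.0000

(2.5000, 2.0000)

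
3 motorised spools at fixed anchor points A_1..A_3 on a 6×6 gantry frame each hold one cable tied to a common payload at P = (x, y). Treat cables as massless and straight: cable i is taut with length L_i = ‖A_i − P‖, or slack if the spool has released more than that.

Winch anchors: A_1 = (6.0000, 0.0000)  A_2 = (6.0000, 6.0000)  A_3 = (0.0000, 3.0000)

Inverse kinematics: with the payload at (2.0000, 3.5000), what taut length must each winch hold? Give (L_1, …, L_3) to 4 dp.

L_1: Δ = A_1−P = (4.0000, -3.5000) → ‖Δ‖ = √28.2500 = 5.3151
L_2: Δ = A_2−P = (4.0000, 2.5000) → ‖Δ‖ = √22.2500 = 4.7170
L_3: Δ = A_3−P = (-2.0000, -0.5000) → ‖Δ‖ = √4.2500 = 2.0616

(5.3151, 4.7170, 2.0616)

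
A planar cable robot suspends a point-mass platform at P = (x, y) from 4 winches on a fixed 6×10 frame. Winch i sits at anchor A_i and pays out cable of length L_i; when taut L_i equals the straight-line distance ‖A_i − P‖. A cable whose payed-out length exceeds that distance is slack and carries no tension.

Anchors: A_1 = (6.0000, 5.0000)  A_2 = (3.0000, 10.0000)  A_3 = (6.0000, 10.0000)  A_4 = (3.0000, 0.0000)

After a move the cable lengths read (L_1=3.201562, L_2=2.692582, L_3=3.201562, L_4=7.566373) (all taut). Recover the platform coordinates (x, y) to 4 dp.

each cable: (A_i−P)·(A_i−P) = L_i²; let q_i = ‖A_i‖²−L_i²
q_1 = 36.0000+25.0000−10.2500 = 50.7500
row 1: 6.0000x − 10.0000y = -51.0000  (q_2=101.7500)
row 2: 0.0000x − 10.0000y = -75.0000  (q_3=125.7500)
row 3: 6.0000x + 10.0000y = 99.0000  (q_4=-48.2500)
Cramer on rows 1–2 → x = 4.0000, y = 7.5000
check cable 4: ‖A_4−P‖² = 57.2500 ≈ L_4² = 57.2500 ✓

(4.0000, 7.5000)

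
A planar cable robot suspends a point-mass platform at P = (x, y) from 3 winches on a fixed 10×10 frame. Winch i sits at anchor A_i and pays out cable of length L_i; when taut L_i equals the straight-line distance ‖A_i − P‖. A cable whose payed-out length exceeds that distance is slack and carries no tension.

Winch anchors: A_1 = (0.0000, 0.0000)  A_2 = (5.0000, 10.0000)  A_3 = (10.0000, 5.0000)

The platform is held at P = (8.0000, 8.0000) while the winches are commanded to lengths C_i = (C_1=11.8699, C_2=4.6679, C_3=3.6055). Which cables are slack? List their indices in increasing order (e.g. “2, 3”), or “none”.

cable 1: L_1 = ‖A_1−P‖ = 11.3137;  C_1 = 11.8699 → slack
cable 2: L_2 = ‖A_2−P‖ = 3.6056;  C_2 = 4.6679 → slack
cable 3: L_3 = ‖A_3−P‖ = 3.6056;  C_3 = 3.6055 → taut

1, 2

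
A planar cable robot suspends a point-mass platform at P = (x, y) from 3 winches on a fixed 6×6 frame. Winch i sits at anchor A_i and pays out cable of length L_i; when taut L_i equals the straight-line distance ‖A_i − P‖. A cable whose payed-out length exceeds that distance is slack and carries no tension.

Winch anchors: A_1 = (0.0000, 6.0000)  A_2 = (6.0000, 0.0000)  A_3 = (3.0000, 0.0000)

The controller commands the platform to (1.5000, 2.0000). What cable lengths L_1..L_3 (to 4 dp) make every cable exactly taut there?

(4.2720, 4.9244, 2.5000)

cable 1: Δx=-1.5000, Δy=4.0000; L_1 = √(Δx²+Δy²) = 4.2720
cable 2: Δx=4.5000, Δy=-2.0000; L_2 = √(Δx²+Δy²) = 4.9244
cable 3: Δx=1.5000, Δy=-2.0000; L_3 = √(Δx²+Δy²) = 2.5000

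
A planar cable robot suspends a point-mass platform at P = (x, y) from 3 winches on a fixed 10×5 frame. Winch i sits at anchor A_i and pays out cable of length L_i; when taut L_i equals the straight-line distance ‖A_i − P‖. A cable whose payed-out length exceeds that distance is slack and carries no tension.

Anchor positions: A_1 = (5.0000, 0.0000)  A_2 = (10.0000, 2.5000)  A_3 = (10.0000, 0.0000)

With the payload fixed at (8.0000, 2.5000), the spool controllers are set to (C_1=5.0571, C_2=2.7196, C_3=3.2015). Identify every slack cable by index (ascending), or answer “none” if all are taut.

cable 1: √((-3.0000)²+(-2.5000)²)=3.9051, C_1=5.0571: slack
cable 2: √((2.0000)²+(0.0000)²)=2.0000, C_2=2.7196: slack
cable 3: √((2.0000)²+(-2.5000)²)=3.2016, C_3=3.2015: taut

1, 2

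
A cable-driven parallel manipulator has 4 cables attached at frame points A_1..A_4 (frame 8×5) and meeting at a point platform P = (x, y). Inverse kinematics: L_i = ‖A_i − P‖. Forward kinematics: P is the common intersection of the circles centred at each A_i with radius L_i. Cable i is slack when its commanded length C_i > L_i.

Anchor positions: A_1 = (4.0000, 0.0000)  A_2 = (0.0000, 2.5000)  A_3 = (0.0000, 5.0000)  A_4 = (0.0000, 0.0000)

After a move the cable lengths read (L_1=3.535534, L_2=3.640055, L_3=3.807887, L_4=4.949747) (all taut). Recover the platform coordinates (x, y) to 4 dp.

expand ‖A_i−P‖²=L_i² and subtract eq 1 (q_i ≔ ‖A_i‖²−L_i²)
q_1 = 16.0000+0.0000−12.5000 = 3.5000
eq1−eq2 → [8.0000  -5.0000]·P = 10.5000
eq1−eq3 → [8.0000  -10.0000]·P = -7.0000
eq1−eq4 → [8.0000  0.0000]·P = 28.0000
2×2 solve → P = (3.5000, 3.5000)
check cable 4: ‖A_4−P‖² = 24.5000 ≈ L_4² = 24.5000 ✓

(3.5000, 3.5000)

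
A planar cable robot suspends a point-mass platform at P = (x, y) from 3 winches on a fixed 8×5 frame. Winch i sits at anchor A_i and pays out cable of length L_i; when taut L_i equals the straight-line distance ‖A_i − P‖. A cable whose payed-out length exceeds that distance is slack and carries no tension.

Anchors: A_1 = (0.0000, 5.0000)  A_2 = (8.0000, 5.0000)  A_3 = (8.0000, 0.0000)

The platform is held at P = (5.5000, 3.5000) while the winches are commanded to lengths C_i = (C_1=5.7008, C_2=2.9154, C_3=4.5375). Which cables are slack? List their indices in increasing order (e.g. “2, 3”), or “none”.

3

cable 1: √((-5.5000)²+(1.5000)²)=5.7009, C_1=5.7008: taut
cable 2: √((2.5000)²+(1.5000)²)=2.9155, C_2=2.9154: taut
cable 3: √((2.5000)²+(-3.5000)²)=4.3012, C_3=4.5375: slack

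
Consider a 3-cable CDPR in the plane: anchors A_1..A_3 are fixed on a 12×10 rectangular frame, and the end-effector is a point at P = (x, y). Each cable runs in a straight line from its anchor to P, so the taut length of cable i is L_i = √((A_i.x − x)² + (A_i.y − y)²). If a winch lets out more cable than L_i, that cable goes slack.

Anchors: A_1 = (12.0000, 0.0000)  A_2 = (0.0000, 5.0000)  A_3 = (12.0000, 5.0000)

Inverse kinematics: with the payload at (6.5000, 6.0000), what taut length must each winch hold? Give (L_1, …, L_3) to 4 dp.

L_1: Δ = A_1−P = (5.5000, -6.0000) → ‖Δ‖ = √66.2500 = 8.1394
L_2: Δ = A_2−P = (-6.5000, -1.0000) → ‖Δ‖ = √43.2500 = 6.5765
L_3: Δ = A_3−P = (5.5000, -1.0000) → ‖Δ‖ = √31.2500 = 5.5902

(8.1394, 6.5765, 5.5902)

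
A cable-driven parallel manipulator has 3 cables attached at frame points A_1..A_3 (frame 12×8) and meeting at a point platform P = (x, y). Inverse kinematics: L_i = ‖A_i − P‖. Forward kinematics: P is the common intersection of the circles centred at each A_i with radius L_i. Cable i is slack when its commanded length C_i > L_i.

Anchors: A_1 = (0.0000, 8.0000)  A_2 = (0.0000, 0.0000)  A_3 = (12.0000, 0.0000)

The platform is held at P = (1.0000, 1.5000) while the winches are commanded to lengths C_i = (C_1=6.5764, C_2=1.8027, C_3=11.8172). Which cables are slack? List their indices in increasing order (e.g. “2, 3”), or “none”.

i=1: geometric 6.5765 vs commanded 6.5764 ⇒ taut
i=2: geometric 1.8028 vs commanded 1.8027 ⇒ taut
i=3: geometric 11.1018 vs commanded 11.8172 ⇒ slack

3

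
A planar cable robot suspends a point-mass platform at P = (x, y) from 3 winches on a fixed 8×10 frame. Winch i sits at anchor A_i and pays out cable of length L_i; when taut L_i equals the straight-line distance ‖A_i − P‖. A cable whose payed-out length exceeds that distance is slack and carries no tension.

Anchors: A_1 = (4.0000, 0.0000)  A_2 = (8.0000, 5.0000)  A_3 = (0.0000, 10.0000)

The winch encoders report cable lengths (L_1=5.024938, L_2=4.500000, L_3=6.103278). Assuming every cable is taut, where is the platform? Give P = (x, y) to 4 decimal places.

(3.5000, 5.0000)

each cable: (A_i−P)·(A_i−P) = L_i²; let q_i = ‖A_i‖²−L_i²
q_1 = 16.0000+0.0000−25.2500 = -9.2500
row 1: -8.0000x − 10.0000y = -78.0000  (q_2=68.7500)
row 2: 8.0000x − 20.0000y = -72.0000  (q_3=62.7500)
Cramer on rows 1–2 → x = 3.5000, y = 5.0000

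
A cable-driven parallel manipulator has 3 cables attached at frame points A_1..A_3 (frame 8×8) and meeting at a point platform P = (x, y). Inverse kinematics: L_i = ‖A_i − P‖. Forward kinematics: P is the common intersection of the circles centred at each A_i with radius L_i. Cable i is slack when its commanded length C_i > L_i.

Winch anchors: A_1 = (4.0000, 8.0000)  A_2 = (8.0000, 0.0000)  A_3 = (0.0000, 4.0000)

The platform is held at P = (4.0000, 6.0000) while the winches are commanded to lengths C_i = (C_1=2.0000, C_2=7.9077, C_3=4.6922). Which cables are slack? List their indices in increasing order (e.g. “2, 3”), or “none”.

2, 3

cable 1: L_1 = ‖A_1−P‖ = 2.0000;  C_1 = 2.0000 → taut
cable 2: L_2 = ‖A_2−P‖ = 7.2111;  C_2 = 7.9077 → slack
cable 3: L_3 = ‖A_3−P‖ = 4.4721;  C_3 = 4.6922 → slack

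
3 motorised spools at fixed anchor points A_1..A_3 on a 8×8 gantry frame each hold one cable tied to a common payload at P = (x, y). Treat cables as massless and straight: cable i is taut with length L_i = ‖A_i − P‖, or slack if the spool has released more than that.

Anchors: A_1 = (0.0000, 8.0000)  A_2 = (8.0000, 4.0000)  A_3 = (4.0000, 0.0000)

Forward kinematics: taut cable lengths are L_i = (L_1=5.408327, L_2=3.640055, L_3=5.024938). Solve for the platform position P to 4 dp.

expand ‖A_i−P‖²=L_i² and subtract eq 1 (c_i ≔ ‖A_i‖²−L_i²)
c_1 = 0.0000+64.0000−29.2500 = 34.7500
eq1−eq2 → [-16.0000  8.0000]·P = -32.0000
eq1−eq3 → [-8.0000  16.0000]·P = 44.0000
2×2 solve → P = (4.5000, 5.0000)

(4.5000, 5.0000)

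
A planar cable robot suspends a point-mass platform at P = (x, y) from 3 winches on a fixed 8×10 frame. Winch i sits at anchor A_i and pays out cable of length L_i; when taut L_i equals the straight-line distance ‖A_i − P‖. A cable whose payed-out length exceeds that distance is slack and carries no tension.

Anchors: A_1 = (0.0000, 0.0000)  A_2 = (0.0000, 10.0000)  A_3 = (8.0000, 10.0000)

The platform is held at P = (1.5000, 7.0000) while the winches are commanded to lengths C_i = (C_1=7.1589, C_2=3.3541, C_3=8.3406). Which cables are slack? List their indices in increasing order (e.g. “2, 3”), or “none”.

3

cable 1: L_1 = ‖A_1−P‖ = 7.1589;  C_1 = 7.1589 → taut
cable 2: L_2 = ‖A_2−P‖ = 3.3541;  C_2 = 3.3541 → taut
cable 3: L_3 = ‖A_3−P‖ = 7.1589;  C_3 = 8.3406 → slack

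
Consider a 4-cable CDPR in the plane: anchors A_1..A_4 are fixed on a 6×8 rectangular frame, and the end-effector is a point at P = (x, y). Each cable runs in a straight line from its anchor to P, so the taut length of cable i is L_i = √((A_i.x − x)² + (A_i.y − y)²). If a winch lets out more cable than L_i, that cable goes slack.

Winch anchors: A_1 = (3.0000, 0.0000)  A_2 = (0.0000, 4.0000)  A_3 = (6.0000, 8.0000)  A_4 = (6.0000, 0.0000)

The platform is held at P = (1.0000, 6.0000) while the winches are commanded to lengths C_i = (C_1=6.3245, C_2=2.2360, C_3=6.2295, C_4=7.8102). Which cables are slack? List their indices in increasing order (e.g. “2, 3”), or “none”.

3

i=1: geometric 6.3246 vs commanded 6.3245 ⇒ taut
i=2: geometric 2.2361 vs commanded 2.2360 ⇒ taut
i=3: geometric 5.3852 vs commanded 6.2295 ⇒ slack
i=4: geometric 7.8102 vs commanded 7.8102 ⇒ taut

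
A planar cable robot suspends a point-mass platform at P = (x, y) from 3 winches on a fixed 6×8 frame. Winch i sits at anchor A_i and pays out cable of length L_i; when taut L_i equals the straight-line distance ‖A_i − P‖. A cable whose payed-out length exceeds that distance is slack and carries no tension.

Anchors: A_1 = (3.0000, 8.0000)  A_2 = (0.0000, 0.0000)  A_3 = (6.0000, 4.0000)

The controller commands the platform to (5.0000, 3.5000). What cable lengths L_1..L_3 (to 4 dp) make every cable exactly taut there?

L_1 = √((3.0000−5.0000)² + (8.0000−3.5000)²) = 4.9244
L_2 = √((0.0000−5.0000)² + (0.0000−3.5000)²) = 6.1033
L_3 = √((6.0000−5.0000)² + (4.0000−3.5000)²) = 1.1180

(4.9244, 6.1033, 1.1180)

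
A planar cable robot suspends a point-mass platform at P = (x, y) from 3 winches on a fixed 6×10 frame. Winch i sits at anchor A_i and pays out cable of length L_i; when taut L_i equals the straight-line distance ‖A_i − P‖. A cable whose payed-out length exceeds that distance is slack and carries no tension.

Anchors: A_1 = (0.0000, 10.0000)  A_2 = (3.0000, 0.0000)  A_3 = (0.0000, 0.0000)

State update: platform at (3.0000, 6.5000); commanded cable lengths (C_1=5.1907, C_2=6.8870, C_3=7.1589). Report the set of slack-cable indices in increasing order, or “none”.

cable 1: √((-3.0000)²+(3.5000)²)=4.6098, C_1=5.1907: slack
cable 2: √((0.0000)²+(-6.5000)²)=6.5000, C_2=6.8870: slack
cable 3: √((-3.0000)²+(-6.5000)²)=7.1589, C_3=7.1589: taut

1, 2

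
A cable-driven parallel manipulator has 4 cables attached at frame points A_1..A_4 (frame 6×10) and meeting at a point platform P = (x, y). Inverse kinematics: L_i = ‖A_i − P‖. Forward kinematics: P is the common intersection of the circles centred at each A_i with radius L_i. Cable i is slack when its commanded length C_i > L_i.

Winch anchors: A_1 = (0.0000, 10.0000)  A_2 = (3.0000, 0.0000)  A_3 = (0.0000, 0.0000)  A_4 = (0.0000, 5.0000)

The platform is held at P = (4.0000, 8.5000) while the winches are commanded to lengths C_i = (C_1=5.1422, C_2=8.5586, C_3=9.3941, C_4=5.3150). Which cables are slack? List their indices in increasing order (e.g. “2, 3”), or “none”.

cable 1: √((-4.0000)²+(1.5000)²)=4.2720, C_1=5.1422: slack
cable 2: √((-1.0000)²+(-8.5000)²)=8.5586, C_2=8.5586: taut
cable 3: √((-4.0000)²+(-8.5000)²)=9.3941, C_3=9.3941: taut
cable 4: √((-4.0000)²+(-3.5000)²)=5.3151, C_4=5.3150: taut

1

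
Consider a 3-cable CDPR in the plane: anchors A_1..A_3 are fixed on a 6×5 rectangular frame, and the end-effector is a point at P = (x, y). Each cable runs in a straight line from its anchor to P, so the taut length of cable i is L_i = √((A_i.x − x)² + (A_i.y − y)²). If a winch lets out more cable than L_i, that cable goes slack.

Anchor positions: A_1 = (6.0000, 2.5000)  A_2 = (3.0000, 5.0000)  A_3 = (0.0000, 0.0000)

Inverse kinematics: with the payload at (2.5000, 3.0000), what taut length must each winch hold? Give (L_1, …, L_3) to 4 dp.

(3.5355, 2.0616, 3.9051)

cable 1: Δx=3.5000, Δy=-0.5000; L_1 = √(Δx²+Δy²) = 3.5355
cable 2: Δx=0.5000, Δy=2.0000; L_2 = √(Δx²+Δy²) = 2.0616
cable 3: Δx=-2.5000, Δy=-3.0000; L_3 = √(Δx²+Δy²) = 3.9051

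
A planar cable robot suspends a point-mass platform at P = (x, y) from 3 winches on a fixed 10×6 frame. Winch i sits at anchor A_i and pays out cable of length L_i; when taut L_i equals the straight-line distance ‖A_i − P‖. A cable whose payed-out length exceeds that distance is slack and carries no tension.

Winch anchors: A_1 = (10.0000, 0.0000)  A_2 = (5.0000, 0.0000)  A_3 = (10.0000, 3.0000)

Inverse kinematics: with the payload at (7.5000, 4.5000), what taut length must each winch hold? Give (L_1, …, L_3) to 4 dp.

cable 1: Δx=2.5000, Δy=-4.5000; L_1 = √(Δx²+Δy²) = 5.1478
cable 2: Δx=-2.5000, Δy=-4.5000; L_2 = √(Δx²+Δy²) = 5.1478
cable 3: Δx=2.5000, Δy=-1.5000; L_3 = √(Δx²+Δy²) = 2.9155

(5.1478, 5.1478, 2.9155)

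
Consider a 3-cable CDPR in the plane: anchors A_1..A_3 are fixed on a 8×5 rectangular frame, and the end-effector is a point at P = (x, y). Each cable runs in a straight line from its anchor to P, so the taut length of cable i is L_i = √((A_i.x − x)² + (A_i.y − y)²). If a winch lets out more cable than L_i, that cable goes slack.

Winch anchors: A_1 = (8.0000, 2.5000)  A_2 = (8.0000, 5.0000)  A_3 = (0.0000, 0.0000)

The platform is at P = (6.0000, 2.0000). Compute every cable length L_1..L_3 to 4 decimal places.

(2.0616, 3.6056, 6.3246)

L_1 = √((8.0000−6.0000)² + (2.5000−2.0000)²) = 2.0616
L_2 = √((8.0000−6.0000)² + (5.0000−2.0000)²) = 3.6056
L_3 = √((0.0000−6.0000)² + (0.0000−2.0000)²) = 6.3246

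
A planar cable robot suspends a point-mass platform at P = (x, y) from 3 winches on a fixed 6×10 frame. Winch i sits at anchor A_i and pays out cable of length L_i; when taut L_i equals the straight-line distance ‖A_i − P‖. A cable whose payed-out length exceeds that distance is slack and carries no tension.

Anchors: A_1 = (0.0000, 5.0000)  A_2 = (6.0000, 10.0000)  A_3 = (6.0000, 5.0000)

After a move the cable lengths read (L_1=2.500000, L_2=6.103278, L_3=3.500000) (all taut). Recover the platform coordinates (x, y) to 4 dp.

expand ‖A_i−P‖²=L_i² and subtract eq 1 (k_i ≔ ‖A_i‖²−L_i²)
k_1 = 0.0000+25.0000−6.2500 = 18.7500
eq1−eq2 → [-12.0000  -10.0000]·P = -80.0000
eq1−eq3 → [-12.0000  0.0000]·P = -30.0000
2×2 solve → P = (2.5000, 5.0000)

(2.5000, 5.0000)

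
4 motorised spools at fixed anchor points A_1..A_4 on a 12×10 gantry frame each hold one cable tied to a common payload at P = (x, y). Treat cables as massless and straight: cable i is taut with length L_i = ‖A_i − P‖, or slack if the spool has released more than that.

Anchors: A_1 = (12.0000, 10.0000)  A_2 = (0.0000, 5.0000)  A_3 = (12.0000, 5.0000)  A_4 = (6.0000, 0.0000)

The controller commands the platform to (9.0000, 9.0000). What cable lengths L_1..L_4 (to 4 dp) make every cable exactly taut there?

(3.1623, 9.8489, 5.0000, 9.4868)

cable 1: Δx=3.0000, Δy=1.0000; L_1 = √(Δx²+Δy²) = 3.1623
cable 2: Δx=-9.0000, Δy=-4.0000; L_2 = √(Δx²+Δy²) = 9.8489
cable 3: Δx=3.0000, Δy=-4.0000; L_3 = √(Δx²+Δy²) = 5.0000
cable 4: Δx=-3.0000, Δy=-9.0000; L_4 = √(Δx²+Δy²) = 9.4868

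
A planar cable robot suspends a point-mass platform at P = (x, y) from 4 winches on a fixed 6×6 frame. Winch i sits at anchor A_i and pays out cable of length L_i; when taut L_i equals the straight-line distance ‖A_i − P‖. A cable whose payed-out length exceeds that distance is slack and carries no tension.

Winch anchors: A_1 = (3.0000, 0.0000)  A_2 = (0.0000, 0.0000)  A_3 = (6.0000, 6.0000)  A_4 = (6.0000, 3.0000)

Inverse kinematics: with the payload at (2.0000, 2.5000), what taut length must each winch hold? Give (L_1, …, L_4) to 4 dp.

L_1: Δ = A_1−P = (1.0000, -2.5000) → ‖Δ‖ = √7.2500 = 2.6926
L_2: Δ = A_2−P = (-2.0000, -2.5000) → ‖Δ‖ = √10.2500 = 3.2016
L_3: Δ = A_3−P = (4.0000, 3.5000) → ‖Δ‖ = √28.2500 = 5.3151
L_4: Δ = A_4−P = (4.0000, 0.5000) → ‖Δ‖ = √16.2500 = 4.0311

(2.6926, 3.2016, 5.3151, 4.0311)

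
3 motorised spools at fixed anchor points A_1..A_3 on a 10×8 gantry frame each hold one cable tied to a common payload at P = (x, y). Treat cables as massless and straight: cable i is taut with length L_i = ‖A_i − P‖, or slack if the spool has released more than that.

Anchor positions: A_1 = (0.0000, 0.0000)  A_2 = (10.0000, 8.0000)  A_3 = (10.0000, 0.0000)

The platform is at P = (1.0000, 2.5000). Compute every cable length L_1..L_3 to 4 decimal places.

L_1: Δ = A_1−P = (-1.0000, -2.5000) → ‖Δ‖ = √7.2500 = 2.6926
L_2: Δ = A_2−P = (9.0000, 5.5000) → ‖Δ‖ = √111.2500 = 10.5475
L_3: Δ = A_3−P = (9.0000, -2.5000) → ‖Δ‖ = √87.2500 = 9.3408

(2.6926, 10.5475, 9.3408)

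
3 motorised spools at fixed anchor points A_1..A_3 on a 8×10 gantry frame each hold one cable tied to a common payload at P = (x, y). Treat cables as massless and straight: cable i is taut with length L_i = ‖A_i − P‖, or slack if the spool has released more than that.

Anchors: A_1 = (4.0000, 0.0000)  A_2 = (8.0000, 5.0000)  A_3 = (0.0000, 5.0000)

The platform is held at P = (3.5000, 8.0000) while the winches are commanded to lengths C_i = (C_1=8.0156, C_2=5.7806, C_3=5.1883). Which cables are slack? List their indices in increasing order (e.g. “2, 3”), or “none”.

2, 3

cable 1: L_1 = ‖A_1−P‖ = 8.0156;  C_1 = 8.0156 → taut
cable 2: L_2 = ‖A_2−P‖ = 5.4083;  C_2 = 5.7806 → slack
cable 3: L_3 = ‖A_3−P‖ = 4.6098;  C_3 = 5.1883 → slack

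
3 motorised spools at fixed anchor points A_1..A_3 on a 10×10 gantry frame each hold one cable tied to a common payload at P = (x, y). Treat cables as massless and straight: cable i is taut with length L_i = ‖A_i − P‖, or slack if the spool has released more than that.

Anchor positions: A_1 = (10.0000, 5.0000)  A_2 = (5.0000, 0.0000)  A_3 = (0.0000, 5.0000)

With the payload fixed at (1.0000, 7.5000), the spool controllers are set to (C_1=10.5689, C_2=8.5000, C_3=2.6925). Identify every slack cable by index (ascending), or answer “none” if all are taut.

cable 1: √((9.0000)²+(-2.5000)²)=9.3408, C_1=10.5689: slack
cable 2: √((4.0000)²+(-7.5000)²)=8.5000, C_2=8.5000: taut
cable 3: √((-1.0000)²+(-2.5000)²)=2.6926, C_3=2.6925: taut

1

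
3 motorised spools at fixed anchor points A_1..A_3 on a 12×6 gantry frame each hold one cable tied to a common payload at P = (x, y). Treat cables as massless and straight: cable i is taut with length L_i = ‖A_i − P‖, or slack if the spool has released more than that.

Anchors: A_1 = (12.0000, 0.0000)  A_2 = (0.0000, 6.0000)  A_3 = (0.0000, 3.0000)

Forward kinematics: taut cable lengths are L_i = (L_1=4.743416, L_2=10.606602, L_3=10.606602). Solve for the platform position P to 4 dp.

circle eqns → linear via eq_j − eq_1; set k_j = A_j·A_j − L_j²
k_1 = 144.0000+0.0000−22.5000 = 121.5000
24.0000·x − 12.0000·y = k_1−k_2 = 198.0000
24.0000·x − 6.0000·y = k_1−k_3 = 225.0000
solve first two rows → x=10.5000, y=4.5000

(10.5000, 4.5000)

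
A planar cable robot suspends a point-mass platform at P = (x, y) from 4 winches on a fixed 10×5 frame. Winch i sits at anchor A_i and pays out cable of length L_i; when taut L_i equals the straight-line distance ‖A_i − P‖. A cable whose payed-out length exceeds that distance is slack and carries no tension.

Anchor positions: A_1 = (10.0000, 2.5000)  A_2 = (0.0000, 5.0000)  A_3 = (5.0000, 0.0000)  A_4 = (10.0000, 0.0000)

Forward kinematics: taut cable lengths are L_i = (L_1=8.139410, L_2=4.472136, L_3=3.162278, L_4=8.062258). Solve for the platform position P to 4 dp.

expand ‖A_i−P‖²=L_i² and subtract eq 1 (q_i ≔ ‖A_i‖²−L_i²)
q_1 = 100.0000+6.2500−66.2500 = 40.0000
eq1−eq2 → [20.0000  -5.0000]·P = 35.0000
eq1−eq3 → [10.0000  5.0000]·P = 25.0000
eq1−eq4 → [0.0000  5.0000]·P = 5.0000
2×2 solve → P = (2.0000, 1.0000)
check cable 4: ‖A_4−P‖² = 65.0000 ≈ L_4² = 65.0000 ✓

(2.0000, 1.0000)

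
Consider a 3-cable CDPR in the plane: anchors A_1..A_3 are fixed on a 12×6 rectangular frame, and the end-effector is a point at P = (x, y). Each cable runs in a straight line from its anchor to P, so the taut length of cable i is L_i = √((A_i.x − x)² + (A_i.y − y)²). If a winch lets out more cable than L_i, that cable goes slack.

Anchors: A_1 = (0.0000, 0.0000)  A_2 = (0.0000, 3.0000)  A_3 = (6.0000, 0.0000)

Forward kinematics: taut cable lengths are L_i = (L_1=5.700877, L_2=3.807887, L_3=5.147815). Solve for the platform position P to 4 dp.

(3.5000, 4.5000)

circle eqns → linear via eq_j − eq_1; set k_j = A_j·A_j − L_j²
k_1 = 0.0000+0.0000−32.5000 = -32.5000
0.0000·x − 6.0000·y = k_1−k_2 = -27.0000
-12.0000·x + 0.0000·y = k_1−k_3 = -42.0000
solve first two rows → x=3.5000, y=4.5000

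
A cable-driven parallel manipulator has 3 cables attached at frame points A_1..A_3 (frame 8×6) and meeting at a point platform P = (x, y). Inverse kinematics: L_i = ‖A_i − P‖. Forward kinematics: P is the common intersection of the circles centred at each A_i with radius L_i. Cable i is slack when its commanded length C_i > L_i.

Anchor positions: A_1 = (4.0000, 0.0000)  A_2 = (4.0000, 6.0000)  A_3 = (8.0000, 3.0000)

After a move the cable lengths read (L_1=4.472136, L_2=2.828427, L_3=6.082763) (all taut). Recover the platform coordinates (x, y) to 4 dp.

(2.0000, 4.0000)

each cable: (A_i−P)·(A_i−P) = L_i²; let c_i = ‖A_i‖²−L_i²
c_1 = 16.0000+0.0000−20.0000 = -4.0000
row 1: 0.0000x − 12.0000y = -48.0000  (c_2=44.0000)
row 2: -8.0000x − 6.0000y = -40.0000  (c_3=36.0000)
Cramer on rows 1–2 → x = 2.0000, y = 4.0000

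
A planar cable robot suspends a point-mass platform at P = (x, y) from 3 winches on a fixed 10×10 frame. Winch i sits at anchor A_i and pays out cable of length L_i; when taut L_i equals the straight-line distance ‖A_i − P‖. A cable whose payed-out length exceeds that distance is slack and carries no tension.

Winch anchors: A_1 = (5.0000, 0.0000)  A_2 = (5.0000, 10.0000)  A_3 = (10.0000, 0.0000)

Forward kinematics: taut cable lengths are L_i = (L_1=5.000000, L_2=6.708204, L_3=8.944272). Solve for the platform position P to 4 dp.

each cable: (A_i−P)·(A_i−P) = L_i²; let k_i = ‖A_i‖²−L_i²
k_1 = 25.0000+0.0000−25.0000 = 0.0000
row 1: 0.0000x − 20.0000y = -80.0000  (k_2=80.0000)
row 2: -10.0000x + 0.0000y = -20.0000  (k_3=20.0000)
Cramer on rows 1–2 → x = 2.0000, y = 4.0000

(2.0000, 4.0000)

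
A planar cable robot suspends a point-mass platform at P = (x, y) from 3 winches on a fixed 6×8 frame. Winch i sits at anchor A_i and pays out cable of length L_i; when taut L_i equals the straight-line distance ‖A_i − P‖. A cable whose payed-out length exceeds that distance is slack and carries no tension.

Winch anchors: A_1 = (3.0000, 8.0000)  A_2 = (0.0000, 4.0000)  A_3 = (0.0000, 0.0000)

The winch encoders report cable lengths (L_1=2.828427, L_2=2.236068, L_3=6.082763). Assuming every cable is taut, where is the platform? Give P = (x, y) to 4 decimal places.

(1.0000, 6.0000)

each cable: (A_i−P)·(A_i−P) = L_i²; let k_i = ‖A_i‖²−L_i²
k_1 = 9.0000+64.0000−8.0000 = 65.0000
row 1: 6.0000x + 8.0000y = 54.0000  (k_2=11.0000)
row 2: 6.0000x + 16.0000y = 102.0000  (k_3=-37.0000)
Cramer on rows 1–2 → x = 1.0000, y = 6.0000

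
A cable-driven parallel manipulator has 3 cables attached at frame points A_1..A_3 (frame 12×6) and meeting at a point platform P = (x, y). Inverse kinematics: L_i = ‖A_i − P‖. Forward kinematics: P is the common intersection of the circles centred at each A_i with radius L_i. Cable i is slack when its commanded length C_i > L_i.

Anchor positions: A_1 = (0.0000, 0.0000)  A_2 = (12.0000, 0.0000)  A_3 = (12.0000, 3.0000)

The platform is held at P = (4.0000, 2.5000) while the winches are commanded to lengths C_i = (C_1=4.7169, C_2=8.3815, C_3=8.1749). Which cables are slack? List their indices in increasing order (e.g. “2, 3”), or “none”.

3

cable 1: L_1 = ‖A_1−P‖ = 4.7170;  C_1 = 4.7169 → taut
cable 2: L_2 = ‖A_2−P‖ = 8.3815;  C_2 = 8.3815 → taut
cable 3: L_3 = ‖A_3−P‖ = 8.0156;  C_3 = 8.1749 → slack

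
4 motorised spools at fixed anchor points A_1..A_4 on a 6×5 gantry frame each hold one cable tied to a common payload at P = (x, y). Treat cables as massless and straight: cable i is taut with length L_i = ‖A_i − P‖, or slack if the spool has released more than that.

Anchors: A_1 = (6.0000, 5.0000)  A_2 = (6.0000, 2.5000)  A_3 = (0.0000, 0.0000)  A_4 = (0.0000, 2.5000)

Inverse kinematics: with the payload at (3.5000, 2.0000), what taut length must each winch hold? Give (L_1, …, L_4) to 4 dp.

L_1 = √((6.0000−3.5000)² + (5.0000−2.0000)²) = 3.9051
L_2 = √((6.0000−3.5000)² + (2.5000−2.0000)²) = 2.5495
L_3 = √((0.0000−3.5000)² + (0.0000−2.0000)²) = 4.0311
L_4 = √((0.0000−3.5000)² + (2.5000−2.0000)²) = 3.5355

(3.9051, 2.5495, 4.0311, 3.5355)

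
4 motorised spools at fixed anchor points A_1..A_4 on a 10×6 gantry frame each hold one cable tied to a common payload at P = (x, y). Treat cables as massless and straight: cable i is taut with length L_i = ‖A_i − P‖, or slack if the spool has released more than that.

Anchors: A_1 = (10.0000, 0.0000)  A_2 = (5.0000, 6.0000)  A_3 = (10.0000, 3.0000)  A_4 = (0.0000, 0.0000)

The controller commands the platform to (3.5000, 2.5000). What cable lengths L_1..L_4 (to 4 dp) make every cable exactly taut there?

L_1: Δ = A_1−P = (6.5000, -2.5000) → ‖Δ‖ = √48.5000 = 6.9642
L_2: Δ = A_2−P = (1.5000, 3.5000) → ‖Δ‖ = √14.5000 = 3.8079
L_3: Δ = A_3−P = (6.5000, 0.5000) → ‖Δ‖ = √42.5000 = 6.5192
L_4: Δ = A_4−P = (-3.5000, -2.5000) → ‖Δ‖ = √18.5000 = 4.3012

(6.9642, 3.8079, 6.5192, 4.3012)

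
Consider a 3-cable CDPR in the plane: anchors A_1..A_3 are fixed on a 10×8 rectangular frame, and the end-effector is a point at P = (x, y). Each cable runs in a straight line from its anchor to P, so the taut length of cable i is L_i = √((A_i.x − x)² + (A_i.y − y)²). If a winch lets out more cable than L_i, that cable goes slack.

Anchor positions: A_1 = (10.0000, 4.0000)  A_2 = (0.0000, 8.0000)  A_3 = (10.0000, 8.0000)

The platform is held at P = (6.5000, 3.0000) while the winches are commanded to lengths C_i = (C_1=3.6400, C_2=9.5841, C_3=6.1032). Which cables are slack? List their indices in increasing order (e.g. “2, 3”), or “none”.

2

cable 1: L_1 = ‖A_1−P‖ = 3.6401;  C_1 = 3.6400 → taut
cable 2: L_2 = ‖A_2−P‖ = 8.2006;  C_2 = 9.5841 → slack
cable 3: L_3 = ‖A_3−P‖ = 6.1033;  C_3 = 6.1032 → taut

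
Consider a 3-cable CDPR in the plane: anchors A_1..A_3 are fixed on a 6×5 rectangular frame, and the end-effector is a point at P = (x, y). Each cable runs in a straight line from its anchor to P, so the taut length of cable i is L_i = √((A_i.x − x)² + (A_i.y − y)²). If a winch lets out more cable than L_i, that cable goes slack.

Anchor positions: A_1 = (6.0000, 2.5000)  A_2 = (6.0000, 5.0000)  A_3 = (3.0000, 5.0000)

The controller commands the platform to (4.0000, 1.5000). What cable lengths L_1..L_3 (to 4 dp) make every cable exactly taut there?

L_1 = √((6.0000−4.0000)² + (2.5000−1.5000)²) = 2.2361
L_2 = √((6.0000−4.0000)² + (5.0000−1.5000)²) = 4.0311
L_3 = √((3.0000−4.0000)² + (5.0000−1.5000)²) = 3.6401

(2.2361, 4.0311, 3.6401)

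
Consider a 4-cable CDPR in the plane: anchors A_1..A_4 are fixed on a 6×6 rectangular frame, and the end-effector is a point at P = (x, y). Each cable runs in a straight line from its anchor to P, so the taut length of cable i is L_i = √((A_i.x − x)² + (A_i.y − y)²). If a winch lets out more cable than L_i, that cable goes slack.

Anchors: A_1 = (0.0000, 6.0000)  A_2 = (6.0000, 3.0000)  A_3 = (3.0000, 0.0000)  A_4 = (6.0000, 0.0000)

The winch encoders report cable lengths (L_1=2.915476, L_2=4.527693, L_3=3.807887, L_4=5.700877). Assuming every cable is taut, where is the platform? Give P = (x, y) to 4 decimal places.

circle eqns → linear via eq_j − eq_1; set q_j = A_j·A_j − L_j²
q_1 = 0.0000+36.0000−8.5000 = 27.5000
-12.0000·x + 6.0000·y = q_1−q_2 = 3.0000
-6.0000·x + 12.0000·y = q_1−q_3 = 33.0000
-12.0000·x + 12.0000·y = q_1−q_4 = 24.0000
solve first two rows → x=1.5000, y=3.5000
check cable 4: ‖A_4−P‖² = 32.5000 ≈ L_4² = 32.5000 ✓

(1.5000, 3.5000)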